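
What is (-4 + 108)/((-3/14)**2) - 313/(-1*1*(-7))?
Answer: 139871/63 ≈ 2220.2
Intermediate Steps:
(-4 + 108)/((-3/14)**2) - 313/(-1*1*(-7)) = 104/((-3*1/14)**2) - 313/((-1*(-7))) = 104/((-3/14)**2) - 313/7 = 104/(9/196) - 313*1/7 = 104*(196/9) - 313/7 = 20384/9 - 313/7 = 139871/63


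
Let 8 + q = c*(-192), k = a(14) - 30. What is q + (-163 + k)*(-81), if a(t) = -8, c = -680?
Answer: 146833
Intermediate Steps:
k = -38 (k = -8 - 30 = -38)
q = 130552 (q = -8 - 680*(-192) = -8 + 130560 = 130552)
q + (-163 + k)*(-81) = 130552 + (-163 - 38)*(-81) = 130552 - 201*(-81) = 130552 + 16281 = 146833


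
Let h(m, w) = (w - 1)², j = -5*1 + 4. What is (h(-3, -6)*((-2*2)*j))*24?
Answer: 4704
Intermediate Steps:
j = -1 (j = -5 + 4 = -1)
h(m, w) = (-1 + w)²
(h(-3, -6)*((-2*2)*j))*24 = ((-1 - 6)²*(-2*2*(-1)))*24 = ((-7)²*(-4*(-1)))*24 = (49*4)*24 = 196*24 = 4704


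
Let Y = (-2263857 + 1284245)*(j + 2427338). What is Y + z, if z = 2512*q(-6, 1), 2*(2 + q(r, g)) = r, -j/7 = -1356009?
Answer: -11676388264972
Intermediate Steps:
j = 9492063 (j = -7*(-1356009) = 9492063)
q(r, g) = -2 + r/2
z = -12560 (z = 2512*(-2 + (1/2)*(-6)) = 2512*(-2 - 3) = 2512*(-5) = -12560)
Y = -11676388252412 (Y = (-2263857 + 1284245)*(9492063 + 2427338) = -979612*11919401 = -11676388252412)
Y + z = -11676388252412 - 12560 = -11676388264972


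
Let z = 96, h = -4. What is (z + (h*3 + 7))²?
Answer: 8281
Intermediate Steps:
(z + (h*3 + 7))² = (96 + (-4*3 + 7))² = (96 + (-12 + 7))² = (96 - 5)² = 91² = 8281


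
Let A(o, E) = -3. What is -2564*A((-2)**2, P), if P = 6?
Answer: 7692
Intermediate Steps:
-2564*A((-2)**2, P) = -2564*(-3) = 7692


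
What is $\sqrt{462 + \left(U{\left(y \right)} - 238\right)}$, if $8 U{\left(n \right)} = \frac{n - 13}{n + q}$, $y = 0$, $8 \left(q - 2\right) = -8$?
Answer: $\frac{\sqrt{3558}}{4} \approx 14.912$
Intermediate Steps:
$q = 1$ ($q = 2 + \frac{1}{8} \left(-8\right) = 2 - 1 = 1$)
$U{\left(n \right)} = \frac{-13 + n}{8 \left(1 + n\right)}$ ($U{\left(n \right)} = \frac{\left(n - 13\right) \frac{1}{n + 1}}{8} = \frac{\left(-13 + n\right) \frac{1}{1 + n}}{8} = \frac{\frac{1}{1 + n} \left(-13 + n\right)}{8} = \frac{-13 + n}{8 \left(1 + n\right)}$)
$\sqrt{462 + \left(U{\left(y \right)} - 238\right)} = \sqrt{462 - \left(238 - \frac{-13 + 0}{8 \left(1 + 0\right)}\right)} = \sqrt{462 - \left(238 - \frac{1}{8} \cdot 1^{-1} \left(-13\right)\right)} = \sqrt{462 - \left(238 - - \frac{13}{8}\right)} = \sqrt{462 - \frac{1917}{8}} = \sqrt{\frac{1779}{8}} = \frac{\sqrt{3558}}{4}$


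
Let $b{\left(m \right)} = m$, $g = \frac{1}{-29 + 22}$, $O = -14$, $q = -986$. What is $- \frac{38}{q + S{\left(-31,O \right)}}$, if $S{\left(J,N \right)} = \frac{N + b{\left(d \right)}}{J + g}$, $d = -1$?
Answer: $\frac{8284}{214843} \approx 0.038558$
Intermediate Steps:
$g = - \frac{1}{7}$ ($g = \frac{1}{-7} = - \frac{1}{7} \approx -0.14286$)
$S{\left(J,N \right)} = \frac{-1 + N}{- \frac{1}{7} + J}$ ($S{\left(J,N \right)} = \frac{N - 1}{J - \frac{1}{7}} = \frac{-1 + N}{- \frac{1}{7} + J}$)
$- \frac{38}{q + S{\left(-31,O \right)}} = - \frac{38}{-986 + \frac{7 \left(-1 - 14\right)}{-1 + 7 \left(-31\right)}} = - \frac{38}{-986 + 7 \frac{1}{-1 - 217} \left(-15\right)} = - \frac{38}{-986 + 7 \frac{1}{-218} \left(-15\right)} = - \frac{38}{-986 + 7 \left(- \frac{1}{218}\right) \left(-15\right)} = - \frac{38}{-986 + \frac{105}{218}} = - \frac{38}{- \frac{214843}{218}} = \left(-38\right) \left(- \frac{218}{214843}\right) = \frac{8284}{214843}$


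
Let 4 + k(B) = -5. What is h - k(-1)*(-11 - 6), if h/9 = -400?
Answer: -3753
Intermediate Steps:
h = -3600 (h = 9*(-400) = -3600)
k(B) = -9 (k(B) = -4 - 5 = -9)
h - k(-1)*(-11 - 6) = -3600 - (-9)*(-11 - 6) = -3600 - (-9)*(-17) = -3600 - 1*153 = -3600 - 153 = -3753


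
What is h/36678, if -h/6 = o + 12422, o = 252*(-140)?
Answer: 22858/6113 ≈ 3.7392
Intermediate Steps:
o = -35280
h = 137148 (h = -6*(-35280 + 12422) = -6*(-22858) = 137148)
h/36678 = 137148/36678 = 137148*(1/36678) = 22858/6113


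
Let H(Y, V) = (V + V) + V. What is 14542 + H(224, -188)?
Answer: 13978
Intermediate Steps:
H(Y, V) = 3*V (H(Y, V) = 2*V + V = 3*V)
14542 + H(224, -188) = 14542 + 3*(-188) = 14542 - 564 = 13978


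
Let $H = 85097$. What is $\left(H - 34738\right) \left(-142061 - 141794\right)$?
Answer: $-14294653945$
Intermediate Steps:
$\left(H - 34738\right) \left(-142061 - 141794\right) = \left(85097 - 34738\right) \left(-142061 - 141794\right) = 50359 \left(-283855\right) = -14294653945$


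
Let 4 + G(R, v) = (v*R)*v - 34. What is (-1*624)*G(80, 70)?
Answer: -244584288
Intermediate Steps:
G(R, v) = -38 + R*v² (G(R, v) = -4 + ((v*R)*v - 34) = -4 + ((R*v)*v - 34) = -4 + (R*v² - 34) = -4 + (-34 + R*v²) = -38 + R*v²)
(-1*624)*G(80, 70) = (-1*624)*(-38 + 80*70²) = -624*(-38 + 80*4900) = -624*(-38 + 392000) = -624*391962 = -244584288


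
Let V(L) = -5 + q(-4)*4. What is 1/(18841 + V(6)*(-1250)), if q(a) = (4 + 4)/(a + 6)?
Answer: 1/5091 ≈ 0.00019643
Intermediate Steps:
q(a) = 8/(6 + a)
V(L) = 11 (V(L) = -5 + (8/(6 - 4))*4 = -5 + (8/2)*4 = -5 + (8*(1/2))*4 = -5 + 4*4 = -5 + 16 = 11)
1/(18841 + V(6)*(-1250)) = 1/(18841 + 11*(-1250)) = 1/(18841 - 13750) = 1/5091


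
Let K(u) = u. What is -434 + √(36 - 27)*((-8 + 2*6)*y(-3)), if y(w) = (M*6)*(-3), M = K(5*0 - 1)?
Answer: -218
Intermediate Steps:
M = -1 (M = 5*0 - 1 = 0 - 1 = -1)
y(w) = 18 (y(w) = -1*6*(-3) = -6*(-3) = 18)
-434 + √(36 - 27)*((-8 + 2*6)*y(-3)) = -434 + √(36 - 27)*((-8 + 2*6)*18) = -434 + √9*((-8 + 12)*18) = -434 + 3*(4*18) = -434 + 3*72 = -434 + 216 = -218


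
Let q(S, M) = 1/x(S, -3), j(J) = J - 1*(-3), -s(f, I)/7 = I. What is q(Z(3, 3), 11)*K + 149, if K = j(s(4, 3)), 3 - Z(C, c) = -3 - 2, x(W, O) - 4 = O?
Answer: 131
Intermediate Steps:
s(f, I) = -7*I
j(J) = 3 + J (j(J) = J + 3 = 3 + J)
x(W, O) = 4 + O
Z(C, c) = 8 (Z(C, c) = 3 - (-3 - 2) = 3 - 1*(-5) = 3 + 5 = 8)
K = -18 (K = 3 - 7*3 = 3 - 21 = -18)
q(S, M) = 1 (q(S, M) = 1/(4 - 3) = 1/1 = 1)
q(Z(3, 3), 11)*K + 149 = 1*(-18) + 149 = -18 + 149 = 131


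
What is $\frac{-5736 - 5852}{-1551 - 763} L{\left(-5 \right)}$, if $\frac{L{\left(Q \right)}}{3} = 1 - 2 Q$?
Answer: $\frac{191202}{1157} \approx 165.26$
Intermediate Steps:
$L{\left(Q \right)} = 3 - 6 Q$ ($L{\left(Q \right)} = 3 \left(1 - 2 Q\right) = 3 - 6 Q$)
$\frac{-5736 - 5852}{-1551 - 763} L{\left(-5 \right)} = \frac{-5736 - 5852}{-1551 - 763} \left(3 - -30\right) = - \frac{11588}{-2314} \left(3 + 30\right) = \left(-11588\right) \left(- \frac{1}{2314}\right) 33 = \frac{5794}{1157} \cdot 33 = \frac{191202}{1157}$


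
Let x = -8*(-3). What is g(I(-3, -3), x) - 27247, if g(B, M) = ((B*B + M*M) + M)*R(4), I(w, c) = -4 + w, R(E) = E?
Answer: -24651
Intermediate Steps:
x = 24
g(B, M) = 4*M + 4*B² + 4*M² (g(B, M) = ((B*B + M*M) + M)*4 = ((B² + M²) + M)*4 = (M + B² + M²)*4 = 4*M + 4*B² + 4*M²)
g(I(-3, -3), x) - 27247 = (4*24 + 4*(-4 - 3)² + 4*24²) - 27247 = (96 + 4*(-7)² + 4*576) - 27247 = (96 + 4*49 + 2304) - 27247 = (96 + 196 + 2304) - 27247 = 2596 - 27247 = -24651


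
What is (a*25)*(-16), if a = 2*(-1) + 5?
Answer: -1200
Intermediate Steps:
a = 3 (a = -2 + 5 = 3)
(a*25)*(-16) = (3*25)*(-16) = 75*(-16) = -1200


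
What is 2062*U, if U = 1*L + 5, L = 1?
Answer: 12372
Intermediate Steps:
U = 6 (U = 1*1 + 5 = 1 + 5 = 6)
2062*U = 2062*6 = 12372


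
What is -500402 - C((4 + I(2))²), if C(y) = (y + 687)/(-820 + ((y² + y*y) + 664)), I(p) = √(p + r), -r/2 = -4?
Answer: -33012379175/65972 - 11946*√10/16493 ≈ -5.0040e+5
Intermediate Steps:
r = 8 (r = -2*(-4) = 8)
I(p) = √(8 + p) (I(p) = √(p + 8) = √(8 + p))
C(y) = (687 + y)/(-156 + 2*y²) (C(y) = (687 + y)/(-820 + ((y² + y²) + 664)) = (687 + y)/(-820 + (2*y² + 664)) = (687 + y)/(-820 + (664 + 2*y²)) = (687 + y)/(-156 + 2*y²))
-500402 - C((4 + I(2))²) = -500402 - (687 + (4 + √(8 + 2))²)/(2*(-78 + ((4 + √(8 + 2))²)²)) = -500402 - (687 + (4 + √10)²)/(2*(-78 + ((4 + √10)²)²)) = -500402 - (687 + (4 + √10)²)/(2*(-78 + (4 + √10)⁴))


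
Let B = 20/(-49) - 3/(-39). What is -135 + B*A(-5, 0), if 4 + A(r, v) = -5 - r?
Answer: -85151/637 ≈ -133.68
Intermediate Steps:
A(r, v) = -9 - r (A(r, v) = -4 + (-5 - r) = -9 - r)
B = -211/637 (B = 20*(-1/49) - 3*(-1/39) = -20/49 + 1/13 = -211/637 ≈ -0.33124)
-135 + B*A(-5, 0) = -135 - 211*(-9 - 1*(-5))/637 = -135 - 211*(-9 + 5)/637 = -135 - 211/637*(-4) = -135 + 844/637 = -85151/637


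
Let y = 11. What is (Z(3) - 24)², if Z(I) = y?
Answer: 169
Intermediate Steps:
Z(I) = 11
(Z(3) - 24)² = (11 - 24)² = (-13)² = 169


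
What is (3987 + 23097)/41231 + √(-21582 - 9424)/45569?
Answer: 27084/41231 + I*√31006/45569 ≈ 0.65688 + 0.0038641*I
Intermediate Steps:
(3987 + 23097)/41231 + √(-21582 - 9424)/45569 = 27084*(1/41231) + √(-31006)*(1/45569) = 27084/41231 + (I*√31006)*(1/45569) = 27084/41231 + I*√31006/45569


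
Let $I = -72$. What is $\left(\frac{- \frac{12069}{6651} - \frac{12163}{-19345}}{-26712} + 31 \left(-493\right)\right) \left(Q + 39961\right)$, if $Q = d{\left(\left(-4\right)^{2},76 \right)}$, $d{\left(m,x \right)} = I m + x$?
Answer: $- \frac{1620997174927995403}{2727668214} \approx -5.9428 \cdot 10^{8}$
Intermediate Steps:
$d{\left(m,x \right)} = x - 72 m$ ($d{\left(m,x \right)} = - 72 m + x = x - 72 m$)
$Q = -1076$ ($Q = 76 - 72 \left(-4\right)^{2} = 76 - 1152 = -1076$)
$\left(\frac{- \frac{12069}{6651} - \frac{12163}{-19345}}{-26712} + 31 \left(-493\right)\right) \left(Q + 39961\right) = \left(\frac{- \frac{12069}{6651} - \frac{12163}{-19345}}{-26712} + 31 \left(-493\right)\right) \left(-1076 + 39961\right) = \left(\left(\left(-12069\right) \frac{1}{6651} - - \frac{12163}{19345}\right) \left(- \frac{1}{26712}\right) - 15283\right) 38885 = \left(\left(- \frac{1341}{739} + \frac{12163}{19345}\right) \left(- \frac{1}{26712}\right) - 15283\right) 38885 = \left(\left(- \frac{16953188}{14295955}\right) \left(- \frac{1}{26712}\right) - 15283\right) 38885 = \left(\frac{605471}{13638341070} - 15283\right) 38885 = \left(- \frac{208434765967339}{13638341070}\right) 38885 = - \frac{1620997174927995403}{2727668214}$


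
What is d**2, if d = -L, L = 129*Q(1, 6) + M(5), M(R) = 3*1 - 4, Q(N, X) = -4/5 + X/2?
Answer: 1999396/25 ≈ 79976.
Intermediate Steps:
Q(N, X) = -4/5 + X/2 (Q(N, X) = -4*1/5 + X*(1/2) = -4/5 + X/2)
M(R) = -1 (M(R) = 3 - 4 = -1)
L = 1414/5 (L = 129*(-4/5 + (1/2)*6) - 1 = 129*(-4/5 + 3) - 1 = 129*(11/5) - 1 = 1419/5 - 1 = 1414/5 ≈ 282.80)
d = -1414/5 (d = -1*1414/5 = -1414/5 ≈ -282.80)
d**2 = (-1414/5)**2 = 1999396/25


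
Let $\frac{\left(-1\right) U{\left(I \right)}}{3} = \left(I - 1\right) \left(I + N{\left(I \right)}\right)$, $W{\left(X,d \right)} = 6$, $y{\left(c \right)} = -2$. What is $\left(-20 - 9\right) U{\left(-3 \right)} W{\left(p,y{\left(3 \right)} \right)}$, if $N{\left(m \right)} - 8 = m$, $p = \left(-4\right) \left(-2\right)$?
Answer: $-4176$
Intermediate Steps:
$p = 8$
$N{\left(m \right)} = 8 + m$
$U{\left(I \right)} = - 3 \left(-1 + I\right) \left(8 + 2 I\right)$ ($U{\left(I \right)} = - 3 \left(I - 1\right) \left(I + \left(8 + I\right)\right) = - 3 \left(-1 + I\right) \left(8 + 2 I\right)$)
$\left(-20 - 9\right) U{\left(-3 \right)} W{\left(p,y{\left(3 \right)} \right)} = \left(-20 - 9\right) \left(24 - -54 - 6 \left(-3\right)^{2}\right) 6 = \left(-20 - 9\right) \left(24 + 54 - 54\right) 6 = - 29 \left(24 + 54 - 54\right) 6 = \left(-29\right) 24 \cdot 6 = \left(-696\right) 6 = -4176$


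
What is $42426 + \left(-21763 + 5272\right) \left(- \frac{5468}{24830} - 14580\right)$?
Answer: $\frac{2985619258884}{12415} \approx 2.4048 \cdot 10^{8}$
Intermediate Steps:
$42426 + \left(-21763 + 5272\right) \left(- \frac{5468}{24830} - 14580\right) = 42426 - 16491 \left(\left(-5468\right) \frac{1}{24830} - 14580\right) = 42426 - 16491 \left(- \frac{2734}{12415} - 14580\right) = 42426 - - \frac{2985092540094}{12415} = 42426 + \frac{2985092540094}{12415} = \frac{2985619258884}{12415}$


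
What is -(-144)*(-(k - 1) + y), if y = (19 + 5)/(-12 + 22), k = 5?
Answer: -1152/5 ≈ -230.40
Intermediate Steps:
y = 12/5 (y = 24/10 = 24*(⅒) = 12/5 ≈ 2.4000)
-(-144)*(-(k - 1) + y) = -(-144)*(-(5 - 1) + 12/5) = -(-144)*(-1*4 + 12/5) = -(-144)*(-4 + 12/5) = -(-144)*(-8)/5 = -2*576/5 = -1152/5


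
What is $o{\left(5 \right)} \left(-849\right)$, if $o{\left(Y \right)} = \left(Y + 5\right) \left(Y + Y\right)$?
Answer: $-84900$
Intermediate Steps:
$o{\left(Y \right)} = 2 Y \left(5 + Y\right)$ ($o{\left(Y \right)} = \left(5 + Y\right) 2 Y = 2 Y \left(5 + Y\right)$)
$o{\left(5 \right)} \left(-849\right) = 2 \cdot 5 \left(5 + 5\right) \left(-849\right) = 2 \cdot 5 \cdot 10 \left(-849\right) = 100 \left(-849\right) = -84900$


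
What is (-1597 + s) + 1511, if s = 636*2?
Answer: 1186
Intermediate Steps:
s = 1272
(-1597 + s) + 1511 = (-1597 + 1272) + 1511 = -325 + 1511 = 1186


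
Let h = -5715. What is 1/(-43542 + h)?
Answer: -1/49257 ≈ -2.0302e-5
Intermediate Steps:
1/(-43542 + h) = 1/(-43542 - 5715) = 1/(-49257) = -1/49257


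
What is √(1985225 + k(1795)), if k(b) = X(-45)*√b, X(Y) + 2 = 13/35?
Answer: √(2431900625 - 1995*√1795)/35 ≈ 1409.0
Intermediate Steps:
X(Y) = -57/35 (X(Y) = -2 + 13/35 = -57/35)
k(b) = -57*√b/35
√(1985225 + k(1795)) = √(1985225 - 57*√1795/35)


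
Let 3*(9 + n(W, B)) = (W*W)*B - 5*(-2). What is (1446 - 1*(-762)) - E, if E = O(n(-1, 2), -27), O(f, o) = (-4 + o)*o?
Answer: 1371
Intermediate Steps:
n(W, B) = -17/3 + B*W²/3 (n(W, B) = -9 + ((W*W)*B - 5*(-2))/3 = -9 + (W²*B + 10)/3 = -9 + (B*W² + 10)/3 = -9 + (10 + B*W²)/3 = -9 + (10/3 + B*W²/3) = -17/3 + B*W²/3)
O(f, o) = o*(-4 + o)
E = 837 (E = -27*(-4 - 27) = -27*(-31) = 837)
(1446 - 1*(-762)) - E = (1446 - 1*(-762)) - 1*837 = (1446 + 762) - 837 = 2208 - 837 = 1371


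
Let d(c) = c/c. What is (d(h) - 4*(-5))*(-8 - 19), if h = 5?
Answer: -567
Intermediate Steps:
d(c) = 1
(d(h) - 4*(-5))*(-8 - 19) = (1 - 4*(-5))*(-8 - 19) = (1 + 20)*(-27) = 21*(-27) = -567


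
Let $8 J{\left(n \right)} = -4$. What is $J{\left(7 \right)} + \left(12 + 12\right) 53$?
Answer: $\frac{2543}{2} \approx 1271.5$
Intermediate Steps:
$J{\left(n \right)} = - \frac{1}{2}$ ($J{\left(n \right)} = \frac{1}{8} \left(-4\right) = - \frac{1}{2}$)
$J{\left(7 \right)} + \left(12 + 12\right) 53 = - \frac{1}{2} + \left(12 + 12\right) 53 = - \frac{1}{2} + 24 \cdot 53 = - \frac{1}{2} + 1272 = \frac{2543}{2}$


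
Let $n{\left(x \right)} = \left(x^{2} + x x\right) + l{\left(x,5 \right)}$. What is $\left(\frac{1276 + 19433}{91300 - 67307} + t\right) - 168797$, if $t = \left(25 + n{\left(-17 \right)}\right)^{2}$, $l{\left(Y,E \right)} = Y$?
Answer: $\frac{4189174516}{23993} \approx 1.746 \cdot 10^{5}$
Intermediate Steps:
$n{\left(x \right)} = x + 2 x^{2}$ ($n{\left(x \right)} = \left(x^{2} + x x\right) + x = \left(x^{2} + x^{2}\right) + x = 2 x^{2} + x = x + 2 x^{2}$)
$t = 343396$ ($t = \left(25 - 17 \left(1 + 2 \left(-17\right)\right)\right)^{2} = \left(25 - 17 \left(1 - 34\right)\right)^{2} = \left(25 - -561\right)^{2} = \left(25 + 561\right)^{2} = 586^{2} = 343396$)
$\left(\frac{1276 + 19433}{91300 - 67307} + t\right) - 168797 = \left(\frac{1276 + 19433}{91300 - 67307} + 343396\right) - 168797 = \left(\frac{20709}{91300 - 67307} + 343396\right) - 168797 = \left(\frac{20709}{23993} + 343396\right) - 168797 = \frac{8239120937}{23993} - 168797 = \frac{4189174516}{23993}$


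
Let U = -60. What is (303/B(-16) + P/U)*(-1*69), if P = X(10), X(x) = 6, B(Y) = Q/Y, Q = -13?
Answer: -3344223/130 ≈ -25725.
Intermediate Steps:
B(Y) = -13/Y
P = 6
(303/B(-16) + P/U)*(-1*69) = (303/((-13/(-16))) + 6/(-60))*(-1*69) = (303/((-13*(-1/16))) + 6*(-1/60))*(-69) = (303/(13/16) - 1/10)*(-69) = (303*(16/13) - 1/10)*(-69) = (4848/13 - 1/10)*(-69) = (48467/130)*(-69) = -3344223/130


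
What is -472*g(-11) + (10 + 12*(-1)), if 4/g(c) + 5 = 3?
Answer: 942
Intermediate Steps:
g(c) = -2 (g(c) = 4/(-5 + 3) = 4/(-2) = 4*(-½) = -2)
-472*g(-11) + (10 + 12*(-1)) = -472*(-2) + (10 + 12*(-1)) = 944 + (10 - 12) = 944 - 2 = 942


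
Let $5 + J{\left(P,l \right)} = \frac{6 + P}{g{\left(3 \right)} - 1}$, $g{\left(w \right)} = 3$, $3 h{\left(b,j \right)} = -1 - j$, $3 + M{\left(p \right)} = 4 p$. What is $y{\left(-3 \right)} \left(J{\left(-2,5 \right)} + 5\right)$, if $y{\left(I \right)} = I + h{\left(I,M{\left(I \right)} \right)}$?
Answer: $\frac{10}{3} \approx 3.3333$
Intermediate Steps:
$M{\left(p \right)} = -3 + 4 p$
$h{\left(b,j \right)} = - \frac{1}{3} - \frac{j}{3}$ ($h{\left(b,j \right)} = \frac{-1 - j}{3} = - \frac{1}{3} - \frac{j}{3}$)
$y{\left(I \right)} = \frac{2}{3} - \frac{I}{3}$ ($y{\left(I \right)} = I - \left(\frac{1}{3} + \frac{-3 + 4 I}{3}\right) = I - \left(- \frac{2}{3} + \frac{4 I}{3}\right) = \frac{2}{3} - \frac{I}{3}$)
$J{\left(P,l \right)} = -2 + \frac{P}{2}$ ($J{\left(P,l \right)} = -5 + \frac{6 + P}{3 - 1} = -5 + \frac{6 + P}{2} = -5 + \left(6 + P\right) \frac{1}{2} = -5 + \left(3 + \frac{P}{2}\right) = -2 + \frac{P}{2}$)
$y{\left(-3 \right)} \left(J{\left(-2,5 \right)} + 5\right) = \left(\frac{2}{3} - -1\right) \left(\left(-2 + \frac{1}{2} \left(-2\right)\right) + 5\right) = \left(\frac{2}{3} + 1\right) \left(\left(-2 - 1\right) + 5\right) = \frac{5 \left(-3 + 5\right)}{3} = \frac{5}{3} \cdot 2 = \frac{10}{3}$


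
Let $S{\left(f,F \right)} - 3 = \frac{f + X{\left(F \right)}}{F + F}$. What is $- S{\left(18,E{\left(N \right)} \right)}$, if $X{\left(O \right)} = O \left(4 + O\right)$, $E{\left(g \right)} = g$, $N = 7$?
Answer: $- \frac{137}{14} \approx -9.7857$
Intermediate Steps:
$S{\left(f,F \right)} = 3 + \frac{f + F \left(4 + F\right)}{2 F}$ ($S{\left(f,F \right)} = 3 + \frac{f + F \left(4 + F\right)}{F + F} = 3 + \frac{f + F \left(4 + F\right)}{2 F}$)
$- S{\left(18,E{\left(N \right)} \right)} = - (5 + \frac{1}{2} \cdot 7 + \frac{1}{2} \cdot 18 \cdot \frac{1}{7}) = - (5 + \frac{7}{2} + \frac{1}{2} \cdot 18 \cdot \frac{1}{7}) = - (5 + \frac{7}{2} + \frac{9}{7}) = \left(-1\right) \frac{137}{14} = - \frac{137}{14}$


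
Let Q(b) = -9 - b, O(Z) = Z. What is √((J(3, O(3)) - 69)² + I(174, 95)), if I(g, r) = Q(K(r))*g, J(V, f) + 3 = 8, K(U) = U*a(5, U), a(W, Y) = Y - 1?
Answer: I*√1551290 ≈ 1245.5*I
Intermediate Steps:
a(W, Y) = -1 + Y
K(U) = U*(-1 + U)
J(V, f) = 5 (J(V, f) = -3 + 8 = 5)
I(g, r) = g*(-9 - r*(-1 + r)) (I(g, r) = (-9 - r*(-1 + r))*g = g*(-9 - r*(-1 + r)))
√((J(3, O(3)) - 69)² + I(174, 95)) = √((5 - 69)² + 174*(-9 + 95 - 1*95²)) = √((-64)² + 174*(-9 + 95 - 1*9025)) = √(4096 + 174*(-9 + 95 - 9025)) = √(4096 + 174*(-8939)) = √(4096 - 1555386) = √(-1551290) = I*√1551290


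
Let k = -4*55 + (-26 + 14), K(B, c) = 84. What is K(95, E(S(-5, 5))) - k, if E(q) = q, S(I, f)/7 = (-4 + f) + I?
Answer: 316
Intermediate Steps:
S(I, f) = -28 + 7*I + 7*f (S(I, f) = 7*((-4 + f) + I) = 7*(-4 + I + f) = -28 + 7*I + 7*f)
k = -232 (k = -220 - 12 = -232)
K(95, E(S(-5, 5))) - k = 84 - 1*(-232) = 84 + 232 = 316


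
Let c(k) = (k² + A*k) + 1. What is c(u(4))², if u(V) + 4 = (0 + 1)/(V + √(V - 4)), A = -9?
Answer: 609961/256 ≈ 2382.7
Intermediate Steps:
u(V) = -4 + 1/(V + √(-4 + V)) (u(V) = -4 + (0 + 1)/(V + √(V - 4)) = -4 + 1/(V + √(-4 + V)))
c(k) = 1 + k² - 9*k (c(k) = (k² - 9*k) + 1 = 1 + k² - 9*k)
c(u(4))² = (1 + ((1 - 4*4 - 4*√(-4 + 4))/(4 + √(-4 + 4)))² - 9*(1 - 4*4 - 4*√(-4 + 4))/(4 + √(-4 + 4)))² = (1 + ((1 - 16 - 4*√0)/(4 + √0))² - 9*(1 - 16 - 4*√0)/(4 + √0))² = (1 + ((1 - 16 - 4*0)/(4 + 0))² - 9*(1 - 16 - 4*0)/(4 + 0))² = (1 + ((1 - 16 + 0)/4)² - 9*(1 - 16 + 0)/4)² = (1 + ((¼)*(-15))² - 9*(-15)/4)² = (1 + (-15/4)² - 9*(-15/4))² = (1 + 225/16 + 135/4)² = (781/16)² = 609961/256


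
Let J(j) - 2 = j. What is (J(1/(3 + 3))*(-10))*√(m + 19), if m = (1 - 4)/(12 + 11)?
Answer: -65*√9982/69 ≈ -94.118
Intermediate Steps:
m = -3/23 ≈ -0.13043
J(j) = 2 + j
(J(1/(3 + 3))*(-10))*√(m + 19) = ((2 + 1/(3 + 3))*(-10))*√(-3/23 + 19) = ((2 + 1/6)*(-10))*√(434/23) = ((2 + ⅙)*(-10))*(√9982/23) = ((13/6)*(-10))*(√9982/23) = -65*√9982/69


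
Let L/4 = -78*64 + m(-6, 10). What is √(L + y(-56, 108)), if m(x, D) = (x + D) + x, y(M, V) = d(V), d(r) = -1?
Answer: I*√19977 ≈ 141.34*I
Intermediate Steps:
y(M, V) = -1
m(x, D) = D + 2*x (m(x, D) = (D + x) + x = D + 2*x)
L = -19976 (L = 4*(-78*64 + (10 + 2*(-6))) = 4*(-4992 + (10 - 12)) = 4*(-4992 - 2) = 4*(-4994) = -19976)
√(L + y(-56, 108)) = √(-19976 - 1) = √(-19977) = I*√19977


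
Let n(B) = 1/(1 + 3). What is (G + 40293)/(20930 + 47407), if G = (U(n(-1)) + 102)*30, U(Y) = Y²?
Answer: 115613/182232 ≈ 0.63443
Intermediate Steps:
n(B) = ¼ (n(B) = 1/4 = ¼)
G = 24495/8 (G = ((¼)² + 102)*30 = (1/16 + 102)*30 = (1633/16)*30 = 24495/8 ≈ 3061.9)
(G + 40293)/(20930 + 47407) = (24495/8 + 40293)/(20930 + 47407) = (346839/8)/68337 = (346839/8)*(1/68337) = 115613/182232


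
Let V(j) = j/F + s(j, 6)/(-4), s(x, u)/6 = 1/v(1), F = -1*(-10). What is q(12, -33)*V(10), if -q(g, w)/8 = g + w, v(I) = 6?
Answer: 126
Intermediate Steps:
q(g, w) = -8*g - 8*w (q(g, w) = -8*(g + w) = -8*g - 8*w)
F = 10
s(x, u) = 1 (s(x, u) = 6/6 = 6*(1/6) = 1)
V(j) = -1/4 + j/10 (V(j) = j/10 + 1/(-4) = j*(1/10) + 1*(-1/4) = j/10 - 1/4 = -1/4 + j/10)
q(12, -33)*V(10) = (-8*12 - 8*(-33))*(-1/4 + (1/10)*10) = (-96 + 264)*(-1/4 + 1) = 168*(3/4) = 126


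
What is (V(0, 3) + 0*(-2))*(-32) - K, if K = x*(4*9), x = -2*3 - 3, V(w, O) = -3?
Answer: 420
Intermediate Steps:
x = -9 (x = -6 - 3 = -9)
K = -324 (K = -36*9 = -9*36 = -324)
(V(0, 3) + 0*(-2))*(-32) - K = (-3 + 0*(-2))*(-32) - 1*(-324) = (-3 + 0)*(-32) + 324 = -3*(-32) + 324 = 96 + 324 = 420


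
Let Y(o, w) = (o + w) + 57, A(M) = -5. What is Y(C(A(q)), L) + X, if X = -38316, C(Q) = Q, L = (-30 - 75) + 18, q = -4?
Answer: -38351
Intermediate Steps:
L = -87 (L = -105 + 18 = -87)
Y(o, w) = 57 + o + w
Y(C(A(q)), L) + X = (57 - 5 - 87) - 38316 = -35 - 38316 = -38351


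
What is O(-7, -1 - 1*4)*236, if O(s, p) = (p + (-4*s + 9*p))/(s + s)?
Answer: 2596/7 ≈ 370.86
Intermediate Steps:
O(s, p) = (-4*s + 10*p)/(2*s) (O(s, p) = (-4*s + 10*p)/((2*s)) = (-4*s + 10*p)*(1/(2*s)) = (-4*s + 10*p)/(2*s))
O(-7, -1 - 1*4)*236 = (-2 + 5*(-1 - 1*4)/(-7))*236 = (-2 + 5*(-1 - 4)*(-1/7))*236 = (-2 + 5*(-5)*(-1/7))*236 = (-2 + 25/7)*236 = (11/7)*236 = 2596/7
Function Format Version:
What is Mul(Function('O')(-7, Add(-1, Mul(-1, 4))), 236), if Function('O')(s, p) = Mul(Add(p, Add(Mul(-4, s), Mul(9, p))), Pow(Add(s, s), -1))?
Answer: Rational(2596, 7) ≈ 370.86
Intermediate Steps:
Function('O')(s, p) = Mul(Rational(1, 2), Pow(s, -1), Add(Mul(-4, s), Mul(10, p))) (Function('O')(s, p) = Mul(Add(Mul(-4, s), Mul(10, p)), Pow(Mul(2, s), -1)) = Mul(Add(Mul(-4, s), Mul(10, p)), Mul(Rational(1, 2), Pow(s, -1))) = Mul(Rational(1, 2), Pow(s, -1), Add(Mul(-4, s), Mul(10, p))))
Mul(Function('O')(-7, Add(-1, Mul(-1, 4))), 236) = Mul(Add(-2, Mul(5, Add(-1, Mul(-1, 4)), Pow(-7, -1))), 236) = Mul(Add(-2, Mul(5, Add(-1, -4), Rational(-1, 7))), 236) = Mul(Add(-2, Mul(5, -5, Rational(-1, 7))), 236) = Mul(Add(-2, Rational(25, 7)), 236) = Mul(Rational(11, 7), 236) = Rational(2596, 7)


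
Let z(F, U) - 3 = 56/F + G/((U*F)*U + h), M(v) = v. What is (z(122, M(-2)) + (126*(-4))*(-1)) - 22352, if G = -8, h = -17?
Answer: -627615995/28731 ≈ -21845.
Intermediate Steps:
z(F, U) = 3 - 8/(-17 + F*U²) + 56/F (z(F, U) = 3 + (56/F - 8/((U*F)*U - 17)) = 3 + (56/F - 8/((F*U)*U - 17)) = 3 + (56/F - 8/(F*U² - 17)) = 3 + (56/F - 8/(-17 + F*U²)) = 3 + (-8/(-17 + F*U²) + 56/F) = 3 - 8/(-17 + F*U²) + 56/F)
(z(122, M(-2)) + (126*(-4))*(-1)) - 22352 = ((-952 - 59*122 + 3*122²*(-2)² + 56*122*(-2)²)/(122*(-17 + 122*(-2)²)) + (126*(-4))*(-1)) - 22352 = ((-952 - 7198 + 3*14884*4 + 56*122*4)/(122*(-17 + 122*4)) - 504*(-1)) - 22352 = ((-952 - 7198 + 178608 + 27328)/(122*(-17 + 488)) + 504) - 22352 = ((1/122)*197786/471 + 504) - 22352 = ((1/122)*(1/471)*197786 + 504) - 22352 = (98893/28731 + 504) - 22352 = 14579317/28731 - 22352 = -627615995/28731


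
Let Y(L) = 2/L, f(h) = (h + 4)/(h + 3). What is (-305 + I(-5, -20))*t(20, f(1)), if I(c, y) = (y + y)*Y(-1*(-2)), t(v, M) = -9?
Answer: 3105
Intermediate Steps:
f(h) = (4 + h)/(3 + h)
I(c, y) = 2*y (I(c, y) = (y + y)*(2/((-1*(-2)))) = (2*y)*(2/2) = (2*y)*(2*(½)) = (2*y)*1 = 2*y)
(-305 + I(-5, -20))*t(20, f(1)) = (-305 + 2*(-20))*(-9) = (-305 - 40)*(-9) = -345*(-9) = 3105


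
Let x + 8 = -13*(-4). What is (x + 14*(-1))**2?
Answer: 900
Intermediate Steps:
x = 44 (x = -8 - 13*(-4) = -8 + 52 = 44)
(x + 14*(-1))**2 = (44 + 14*(-1))**2 = (44 - 14)**2 = 30**2 = 900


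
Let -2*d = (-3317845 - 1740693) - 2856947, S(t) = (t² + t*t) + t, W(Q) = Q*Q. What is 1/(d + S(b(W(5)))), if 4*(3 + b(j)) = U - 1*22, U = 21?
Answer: 8/31662083 ≈ 2.5267e-7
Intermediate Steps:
W(Q) = Q²
b(j) = -13/4 (b(j) = -3 + (21 - 1*22)/4 = -3 + (21 - 22)/4 = -3 + (¼)*(-1) = -3 - ¼ = -13/4)
S(t) = t + 2*t² (S(t) = (t² + t²) + t = 2*t² + t = t + 2*t²)
d = 7915485/2 (d = -((-3317845 - 1740693) - 2856947)/2 = -(-5058538 - 2856947)/2 = -½*(-7915485) = 7915485/2 ≈ 3.9577e+6)
1/(d + S(b(W(5)))) = 1/(7915485/2 - 13*(1 + 2*(-13/4))/4) = 1/(7915485/2 - 13*(1 - 13/2)/4) = 1/(7915485/2 - 13/4*(-11/2)) = 1/(7915485/2 + 143/8) = 1/(31662083/8) = 8/31662083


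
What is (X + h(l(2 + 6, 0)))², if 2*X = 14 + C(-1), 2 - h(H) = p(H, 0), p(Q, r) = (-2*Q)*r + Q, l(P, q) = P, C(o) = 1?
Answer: 9/4 ≈ 2.2500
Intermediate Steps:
p(Q, r) = Q - 2*Q*r (p(Q, r) = -2*Q*r + Q = Q - 2*Q*r)
h(H) = 2 - H (h(H) = 2 - H*(1 - 2*0) = 2 - H*(1 + 0) = 2 - H)
X = 15/2 (X = (14 + 1)/2 = (½)*15 = 15/2 ≈ 7.5000)
(X + h(l(2 + 6, 0)))² = (15/2 + (2 - (2 + 6)))² = (15/2 + (2 - 1*8))² = (15/2 + (2 - 8))² = (15/2 - 6)² = (3/2)² = 9/4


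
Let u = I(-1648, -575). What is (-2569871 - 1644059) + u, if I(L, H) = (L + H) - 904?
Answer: -4217057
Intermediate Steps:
I(L, H) = -904 + H + L (I(L, H) = (H + L) - 904 = -904 + H + L)
u = -3127 (u = -904 - 575 - 1648 = -3127)
(-2569871 - 1644059) + u = (-2569871 - 1644059) - 3127 = -4213930 - 3127 = -4217057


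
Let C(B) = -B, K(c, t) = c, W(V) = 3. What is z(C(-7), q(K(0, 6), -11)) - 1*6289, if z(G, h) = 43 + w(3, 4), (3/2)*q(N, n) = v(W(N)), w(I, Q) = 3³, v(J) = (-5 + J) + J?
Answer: -6219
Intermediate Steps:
v(J) = -5 + 2*J
w(I, Q) = 27
q(N, n) = ⅔ (q(N, n) = 2*(-5 + 2*3)/3 = 2*(-5 + 6)/3 = (⅔)*1 = ⅔)
z(G, h) = 70 (z(G, h) = 43 + 27 = 70)
z(C(-7), q(K(0, 6), -11)) - 1*6289 = 70 - 1*6289 = 70 - 6289 = -6219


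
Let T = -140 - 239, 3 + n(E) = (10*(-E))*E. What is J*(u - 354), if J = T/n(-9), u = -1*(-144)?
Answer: -26530/271 ≈ -97.897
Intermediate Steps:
n(E) = -3 - 10*E² (n(E) = -3 + (10*(-E))*E = -3 + (-10*E)*E = -3 - 10*E²)
T = -379
u = 144
J = 379/813 (J = -379/(-3 - 10*(-9)²) = -379/(-3 - 10*81) = -379/(-3 - 810) = -379/(-813) = -379*(-1/813) = 379/813 ≈ 0.46617)
J*(u - 354) = 379*(144 - 354)/813 = (379/813)*(-210) = -26530/271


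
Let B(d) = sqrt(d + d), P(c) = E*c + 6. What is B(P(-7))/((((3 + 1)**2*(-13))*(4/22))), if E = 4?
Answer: -11*I*sqrt(11)/208 ≈ -0.1754*I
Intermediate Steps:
P(c) = 6 + 4*c (P(c) = 4*c + 6 = 6 + 4*c)
B(d) = sqrt(2)*sqrt(d) (B(d) = sqrt(2*d) = sqrt(2)*sqrt(d))
B(P(-7))/((((3 + 1)**2*(-13))*(4/22))) = (sqrt(2)*sqrt(6 + 4*(-7)))/((((3 + 1)**2*(-13))*(4/22))) = (sqrt(2)*sqrt(6 - 28))/(((4**2*(-13))*(4*(1/22)))) = (sqrt(2)*sqrt(-22))/(((16*(-13))*(2/11))) = (sqrt(2)*(I*sqrt(22)))/((-208*2/11)) = (2*I*sqrt(11))/(-416/11) = (2*I*sqrt(11))*(-11/416) = -11*I*sqrt(11)/208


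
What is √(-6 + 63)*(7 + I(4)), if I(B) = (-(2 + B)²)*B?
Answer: -137*√57 ≈ -1034.3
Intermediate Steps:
I(B) = -B*(2 + B)²
√(-6 + 63)*(7 + I(4)) = √(-6 + 63)*(7 - 1*4*(2 + 4)²) = √57*(7 - 1*4*6²) = √57*(7 - 1*4*36) = √57*(7 - 144) = √57*(-137) = -137*√57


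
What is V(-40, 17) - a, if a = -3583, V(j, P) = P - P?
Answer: 3583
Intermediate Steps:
V(j, P) = 0
V(-40, 17) - a = 0 - 1*(-3583) = 0 + 3583 = 3583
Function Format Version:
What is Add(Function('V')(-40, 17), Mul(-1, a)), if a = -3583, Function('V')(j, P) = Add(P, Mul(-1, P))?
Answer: 3583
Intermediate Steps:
Function('V')(j, P) = 0
Add(Function('V')(-40, 17), Mul(-1, a)) = Add(0, Mul(-1, -3583)) = Add(0, 3583) = 3583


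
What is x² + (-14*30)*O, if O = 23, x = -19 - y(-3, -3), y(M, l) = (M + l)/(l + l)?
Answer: -9260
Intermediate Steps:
y(M, l) = (M + l)/(2*l) (y(M, l) = (M + l)/((2*l)) = (M + l)*(1/(2*l)) = (M + l)/(2*l))
x = -20 (x = -19 - (-3 - 3)/(2*(-3)) = -19 - (-1)*(-6)/(2*3) = -19 - 1*1 = -19 - 1 = -20)
x² + (-14*30)*O = (-20)² - 14*30*23 = 400 - 420*23 = 400 - 9660 = -9260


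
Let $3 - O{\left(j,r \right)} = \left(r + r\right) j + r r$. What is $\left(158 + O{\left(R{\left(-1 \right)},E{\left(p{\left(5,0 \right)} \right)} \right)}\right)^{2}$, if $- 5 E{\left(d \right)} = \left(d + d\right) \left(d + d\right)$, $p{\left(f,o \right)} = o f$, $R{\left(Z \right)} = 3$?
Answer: $25921$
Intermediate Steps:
$p{\left(f,o \right)} = f o$
$E{\left(d \right)} = - \frac{4 d^{2}}{5}$ ($E{\left(d \right)} = - \frac{\left(d + d\right) \left(d + d\right)}{5} = - \frac{2 d 2 d}{5} = - \frac{4 d^{2}}{5}$)
$O{\left(j,r \right)} = 3 - r^{2} - 2 j r$ ($O{\left(j,r \right)} = 3 - \left(\left(r + r\right) j + r r\right) = 3 - \left(2 r j + r^{2}\right) = 3 - \left(2 j r + r^{2}\right) = 3 - \left(r^{2} + 2 j r\right) = 3 - r^{2} - 2 j r$)
$\left(158 + O{\left(R{\left(-1 \right)},E{\left(p{\left(5,0 \right)} \right)} \right)}\right)^{2} = \left(158 - \left(-3 + \left(- \frac{4 \left(5 \cdot 0\right)^{2}}{5}\right)^{2} + 6 \left(- \frac{4}{5}\right) \left(5 \cdot 0\right)^{2}\right)\right)^{2} = \left(158 - \left(-3 + \left(- \frac{4 \cdot 0^{2}}{5}\right)^{2} + 6 \left(- \frac{4}{5}\right) 0^{2}\right)\right)^{2} = \left(158 - \left(-3 + \left(\left(- \frac{4}{5}\right) 0\right)^{2} + 6 \left(- \frac{4}{5}\right) 0\right)\right)^{2} = \left(158 - \left(-3 + 0\right)\right)^{2} = \left(158 + \left(3 - 0 + 0\right)\right)^{2} = \left(158 + \left(3 + 0 + 0\right)\right)^{2} = \left(158 + 3\right)^{2} = 161^{2} = 25921$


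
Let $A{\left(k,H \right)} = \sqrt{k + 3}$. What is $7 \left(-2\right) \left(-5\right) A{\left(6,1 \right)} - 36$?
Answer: $174$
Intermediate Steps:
$A{\left(k,H \right)} = \sqrt{3 + k}$
$7 \left(-2\right) \left(-5\right) A{\left(6,1 \right)} - 36 = 7 \left(-2\right) \left(-5\right) \sqrt{3 + 6} - 36 = 7 \cdot 10 \sqrt{9} - 36 = 7 \cdot 10 \cdot 3 - 36 = 7 \cdot 30 - 36 = 210 - 36 = 174$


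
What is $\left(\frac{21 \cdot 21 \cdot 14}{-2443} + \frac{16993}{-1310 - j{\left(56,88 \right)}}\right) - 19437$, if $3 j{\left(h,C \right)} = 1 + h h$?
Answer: $- \frac{47963111136}{2466383} \approx -19447.0$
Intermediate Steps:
$j{\left(h,C \right)} = \frac{1}{3} + \frac{h^{2}}{3}$ ($j{\left(h,C \right)} = \frac{1 + h h}{3} = \frac{1 + h^{2}}{3} = \frac{1}{3} + \frac{h^{2}}{3}$)
$\left(\frac{21 \cdot 21 \cdot 14}{-2443} + \frac{16993}{-1310 - j{\left(56,88 \right)}}\right) - 19437 = \left(\frac{21 \cdot 21 \cdot 14}{-2443} + \frac{16993}{-1310 - \left(\frac{1}{3} + \frac{56^{2}}{3}\right)}\right) - 19437 = \left(441 \cdot 14 \left(- \frac{1}{2443}\right) + \frac{16993}{-1310 - \left(\frac{1}{3} + \frac{1}{3} \cdot 3136\right)}\right) - 19437 = \left(6174 \left(- \frac{1}{2443}\right) + \frac{16993}{-1310 - \left(\frac{1}{3} + \frac{3136}{3}\right)}\right) - 19437 = \left(- \frac{882}{349} + \frac{16993}{-1310 - \frac{3137}{3}}\right) - 19437 = \left(- \frac{882}{349} + \frac{16993}{- \frac{7067}{3}}\right) - 19437 = \left(- \frac{882}{349} + 16993 \left(- \frac{3}{7067}\right)\right) - 19437 = \left(- \frac{882}{349} - \frac{50979}{7067}\right) - 19437 = - \frac{24024765}{2466383} - 19437 = - \frac{47963111136}{2466383}$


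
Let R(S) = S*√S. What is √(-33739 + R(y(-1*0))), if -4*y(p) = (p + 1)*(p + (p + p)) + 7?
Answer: √(-539824 - 14*I*√7)/4 ≈ 0.0063017 - 183.68*I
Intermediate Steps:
y(p) = -7/4 - 3*p*(1 + p)/4 (y(p) = -((p + 1)*(p + (p + p)) + 7)/4 = -((1 + p)*(p + 2*p) + 7)/4 = -((1 + p)*(3*p) + 7)/4 = -(3*p*(1 + p) + 7)/4 = -(7 + 3*p*(1 + p))/4 = -7/4 - 3*p*(1 + p)/4)
R(S) = S^(3/2)
√(-33739 + R(y(-1*0))) = √(-33739 + (-7/4 - (-3)*0/4 - 3*(-1*0)²/4)^(3/2)) = √(-33739 + (-7/4 - ¾*0 - ¾*0²)^(3/2)) = √(-33739 + (-7/4 + 0 - ¾*0)^(3/2)) = √(-33739 + (-7/4 + 0 + 0)^(3/2)) = √(-33739 + (-7/4)^(3/2)) = √(-33739 - 7*I*√7/8)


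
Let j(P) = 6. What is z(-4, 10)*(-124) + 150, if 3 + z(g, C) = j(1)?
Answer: -222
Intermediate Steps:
z(g, C) = 3 (z(g, C) = -3 + 6 = 3)
z(-4, 10)*(-124) + 150 = 3*(-124) + 150 = -372 + 150 = -222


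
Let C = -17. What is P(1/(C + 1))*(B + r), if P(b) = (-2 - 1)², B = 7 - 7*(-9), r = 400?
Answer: 4230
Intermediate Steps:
B = 70 (B = 7 + 63 = 70)
P(b) = 9 (P(b) = (-3)² = 9)
P(1/(C + 1))*(B + r) = 9*(70 + 400) = 9*470 = 4230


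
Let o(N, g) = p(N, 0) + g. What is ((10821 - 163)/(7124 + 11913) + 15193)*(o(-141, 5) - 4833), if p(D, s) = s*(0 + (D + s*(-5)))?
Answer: -1396449749572/19037 ≈ -7.3354e+7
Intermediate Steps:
p(D, s) = s*(D - 5*s) (p(D, s) = s*(0 + (D - 5*s)) = s*(D - 5*s))
o(N, g) = g (o(N, g) = 0*(N - 5*0) + g = 0*(N + 0) + g = 0*N + g = 0 + g = g)
((10821 - 163)/(7124 + 11913) + 15193)*(o(-141, 5) - 4833) = ((10821 - 163)/(7124 + 11913) + 15193)*(5 - 4833) = (10658/19037 + 15193)*(-4828) = (289239799/19037)*(-4828) = -1396449749572/19037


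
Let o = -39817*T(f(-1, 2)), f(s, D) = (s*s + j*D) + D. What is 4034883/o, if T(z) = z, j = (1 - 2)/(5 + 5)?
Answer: -20174415/557438 ≈ -36.191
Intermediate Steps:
j = -1/10 ≈ -0.10000
f(s, D) = s**2 + 9*D/10 (f(s, D) = (s*s - D/10) + D = (s**2 - D/10) + D = s**2 + 9*D/10)
o = -557438/5 (o = -39817*((-1)**2 + (9/10)*2) = -39817*(1 + 9/5) = -39817*14/5 = -557438/5 ≈ -1.1149e+5)
4034883/o = 4034883/(-557438/5) = 4034883*(-5/557438) = -20174415/557438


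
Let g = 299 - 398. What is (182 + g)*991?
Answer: 82253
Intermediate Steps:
g = -99
(182 + g)*991 = (182 - 99)*991 = 83*991 = 82253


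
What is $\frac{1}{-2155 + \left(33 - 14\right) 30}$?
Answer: $- \frac{1}{1585} \approx -0.00063092$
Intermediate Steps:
$\frac{1}{-2155 + \left(33 - 14\right) 30} = \frac{1}{-2155 + 19 \cdot 30} = \frac{1}{-2155 + 570} = \frac{1}{-1585} = - \frac{1}{1585}$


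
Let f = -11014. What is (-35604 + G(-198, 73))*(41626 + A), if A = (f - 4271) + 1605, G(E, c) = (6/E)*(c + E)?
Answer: -32831156422/33 ≈ -9.9488e+8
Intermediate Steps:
G(E, c) = 6*(E + c)/E (G(E, c) = (6/E)*(E + c) = 6*(E + c)/E)
A = -13680 (A = (-11014 - 4271) + 1605 = -15285 + 1605 = -13680)
(-35604 + G(-198, 73))*(41626 + A) = (-35604 + (6 + 6*73/(-198)))*(41626 - 13680) = (-35604 + (6 + 6*73*(-1/198)))*27946 = (-35604 + (6 - 73/33))*27946 = (-35604 + 125/33)*27946 = -1174807/33*27946 = -32831156422/33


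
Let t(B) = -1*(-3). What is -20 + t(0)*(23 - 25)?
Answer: -26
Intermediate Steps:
t(B) = 3
-20 + t(0)*(23 - 25) = -20 + 3*(23 - 25) = -20 + 3*(-2) = -20 - 6 = -26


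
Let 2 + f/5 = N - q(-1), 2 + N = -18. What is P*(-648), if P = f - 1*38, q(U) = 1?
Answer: 99144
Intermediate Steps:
N = -20 (N = -2 - 18 = -20)
f = -115 (f = -10 + 5*(-20 - 1*1) = -10 + 5*(-20 - 1) = -10 + 5*(-21) = -10 - 105 = -115)
P = -153 (P = -115 - 1*38 = -115 - 38 = -153)
P*(-648) = -153*(-648) = 99144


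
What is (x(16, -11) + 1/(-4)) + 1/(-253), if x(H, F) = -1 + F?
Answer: -12401/1012 ≈ -12.254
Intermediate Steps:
(x(16, -11) + 1/(-4)) + 1/(-253) = ((-1 - 11) + 1/(-4)) + 1/(-253) = (-12 - ¼) - 1/253 = -49/4 - 1/253 = -12401/1012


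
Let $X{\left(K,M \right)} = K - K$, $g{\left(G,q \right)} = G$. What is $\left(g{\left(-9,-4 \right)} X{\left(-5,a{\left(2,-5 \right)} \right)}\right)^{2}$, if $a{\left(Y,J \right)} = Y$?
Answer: $0$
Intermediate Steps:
$X{\left(K,M \right)} = 0$
$\left(g{\left(-9,-4 \right)} X{\left(-5,a{\left(2,-5 \right)} \right)}\right)^{2} = \left(\left(-9\right) 0\right)^{2} = 0^{2} = 0$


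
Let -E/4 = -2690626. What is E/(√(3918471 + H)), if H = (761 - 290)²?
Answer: 2690626*√1035078/517539 ≈ 5289.3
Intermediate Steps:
H = 221841 (H = 471² = 221841)
E = 10762504 (E = -4*(-2690626) = 10762504)
E/(√(3918471 + H)) = 10762504/(√(3918471 + 221841)) = 10762504/(√4140312) = 10762504/((2*√1035078)) = 10762504*(√1035078/2070156) = 2690626*√1035078/517539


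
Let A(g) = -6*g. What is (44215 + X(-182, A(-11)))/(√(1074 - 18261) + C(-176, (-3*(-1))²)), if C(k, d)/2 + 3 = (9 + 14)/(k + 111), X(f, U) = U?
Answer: -1254923540/72805171 - 187087225*I*√17187/72805171 ≈ -17.237 - 336.89*I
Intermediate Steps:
C(k, d) = -6 + 46/(111 + k) (C(k, d) = -6 + 2*((9 + 14)/(k + 111)) = -6 + 2*(23/(111 + k)) = -6 + 46/(111 + k))
(44215 + X(-182, A(-11)))/(√(1074 - 18261) + C(-176, (-3*(-1))²)) = (44215 - 6*(-11))/(√(1074 - 18261) + 2*(-310 - 3*(-176))/(111 - 176)) = (44215 + 66)/(√(-17187) + 2*(-310 + 528)/(-65)) = 44281/(I*√17187 + 2*(-1/65)*218) = 44281/(I*√17187 - 436/65) = 44281/(-436/65 + I*√17187)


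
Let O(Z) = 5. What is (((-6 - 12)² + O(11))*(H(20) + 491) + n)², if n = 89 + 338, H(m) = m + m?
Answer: 30669115876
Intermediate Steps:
H(m) = 2*m
n = 427
(((-6 - 12)² + O(11))*(H(20) + 491) + n)² = (((-6 - 12)² + 5)*(2*20 + 491) + 427)² = (((-18)² + 5)*(40 + 491) + 427)² = ((324 + 5)*531 + 427)² = (329*531 + 427)² = (174699 + 427)² = 175126² = 30669115876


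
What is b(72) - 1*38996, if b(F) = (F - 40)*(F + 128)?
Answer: -32596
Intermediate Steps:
b(F) = (-40 + F)*(128 + F)
b(72) - 1*38996 = (-5120 + 72² + 88*72) - 1*38996 = (-5120 + 5184 + 6336) - 38996 = 6400 - 38996 = -32596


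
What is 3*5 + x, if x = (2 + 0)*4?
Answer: 23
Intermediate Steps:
x = 8 (x = 2*4 = 8)
3*5 + x = 3*5 + 8 = 15 + 8 = 23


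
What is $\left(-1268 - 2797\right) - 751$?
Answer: $-4816$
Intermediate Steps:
$\left(-1268 - 2797\right) - 751 = -4065 - 751 = -4816$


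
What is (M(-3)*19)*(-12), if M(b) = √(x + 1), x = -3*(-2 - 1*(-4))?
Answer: -228*I*√5 ≈ -509.82*I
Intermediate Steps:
x = -6 (x = -3*(-2 + 4) = -3*2 = -6)
M(b) = I*√5 (M(b) = √(-6 + 1) = √(-5) = I*√5)
(M(-3)*19)*(-12) = ((I*√5)*19)*(-12) = (19*I*√5)*(-12) = -228*I*√5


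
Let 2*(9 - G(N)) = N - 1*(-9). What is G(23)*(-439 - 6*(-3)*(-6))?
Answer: 3829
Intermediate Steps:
G(N) = 9/2 - N/2 (G(N) = 9 - (N - 1*(-9))/2 = 9 - (N + 9)/2 = 9 - (9 + N)/2 = 9 + (-9/2 - N/2) = 9/2 - N/2)
G(23)*(-439 - 6*(-3)*(-6)) = (9/2 - ½*23)*(-439 - 6*(-3)*(-6)) = (9/2 - 23/2)*(-439 + 18*(-6)) = -7*(-439 - 108) = -7*(-547) = 3829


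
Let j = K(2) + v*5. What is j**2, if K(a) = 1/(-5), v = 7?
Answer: 30276/25 ≈ 1211.0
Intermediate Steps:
K(a) = -1/5
j = 174/5 (j = -1/5 + 7*5 = -1/5 + 35 = 174/5 ≈ 34.800)
j**2 = (174/5)**2 = 30276/25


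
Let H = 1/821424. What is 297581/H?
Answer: 244440175344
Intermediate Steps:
H = 1/821424 ≈ 1.2174e-6
297581/H = 297581/(1/821424) = 297581*821424 = 244440175344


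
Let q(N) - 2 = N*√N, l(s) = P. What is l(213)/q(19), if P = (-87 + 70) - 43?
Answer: 8/457 - 76*√19/457 ≈ -0.70739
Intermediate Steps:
P = -60 (P = -17 - 43 = -60)
l(s) = -60
q(N) = 2 + N^(3/2) (q(N) = 2 + N*√N = 2 + N^(3/2))
l(213)/q(19) = -60/(2 + 19^(3/2)) = -60/(2 + 19*√19)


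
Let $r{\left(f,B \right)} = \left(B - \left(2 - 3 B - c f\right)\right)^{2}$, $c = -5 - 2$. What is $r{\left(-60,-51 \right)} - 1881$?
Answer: $43915$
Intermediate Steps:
$c = -7$
$r{\left(f,B \right)} = \left(-2 - 7 f + 4 B\right)^{2}$ ($r{\left(f,B \right)} = \left(B - \left(2 - 3 B + 7 f\right)\right)^{2} = \left(-2 - 7 f + 4 B\right)^{2}$)
$r{\left(-60,-51 \right)} - 1881 = \left(2 - -204 + 7 \left(-60\right)\right)^{2} - 1881 = \left(2 + 204 - 420\right)^{2} - 1881 = \left(-214\right)^{2} - 1881 = 45796 - 1881 = 43915$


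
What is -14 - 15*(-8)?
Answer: 106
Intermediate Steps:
-14 - 15*(-8) = -14 + 120 = 106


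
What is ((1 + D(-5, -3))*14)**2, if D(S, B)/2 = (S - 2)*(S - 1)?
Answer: 1416100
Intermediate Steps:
D(S, B) = 2*(-1 + S)*(-2 + S) (D(S, B) = 2*((S - 2)*(S - 1)) = 2*((-2 + S)*(-1 + S)) = 2*((-1 + S)*(-2 + S)) = 2*(-1 + S)*(-2 + S))
((1 + D(-5, -3))*14)**2 = ((1 + (4 - 6*(-5) + 2*(-5)**2))*14)**2 = ((1 + (4 + 30 + 2*25))*14)**2 = ((1 + (4 + 30 + 50))*14)**2 = ((1 + 84)*14)**2 = (85*14)**2 = 1190**2 = 1416100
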